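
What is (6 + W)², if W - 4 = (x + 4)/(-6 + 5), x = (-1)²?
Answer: 25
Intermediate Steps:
x = 1
W = -1 (W = 4 + (1 + 4)/(-6 + 5) = 4 + 5/(-1) = 4 + 5*(-1) = 4 - 5 = -1)
(6 + W)² = (6 - 1)² = 5² = 25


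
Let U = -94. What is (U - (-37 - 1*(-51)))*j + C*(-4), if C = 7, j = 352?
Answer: -38044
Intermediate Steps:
(U - (-37 - 1*(-51)))*j + C*(-4) = (-94 - (-37 - 1*(-51)))*352 + 7*(-4) = (-94 - (-37 + 51))*352 - 28 = (-94 - 1*14)*352 - 28 = (-94 - 14)*352 - 28 = -108*352 - 28 = -38016 - 28 = -38044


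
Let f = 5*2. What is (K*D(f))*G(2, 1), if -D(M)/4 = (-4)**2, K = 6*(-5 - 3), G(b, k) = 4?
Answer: 12288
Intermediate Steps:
f = 10
K = -48 (K = 6*(-8) = -48)
D(M) = -64 (D(M) = -4*(-4)**2 = -4*16 = -64)
(K*D(f))*G(2, 1) = -48*(-64)*4 = 3072*4 = 12288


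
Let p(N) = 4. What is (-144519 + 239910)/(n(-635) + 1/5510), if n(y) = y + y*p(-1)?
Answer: -525604410/17494249 ≈ -30.044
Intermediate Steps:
n(y) = 5*y (n(y) = y + y*4 = y + 4*y = 5*y)
(-144519 + 239910)/(n(-635) + 1/5510) = (-144519 + 239910)/(5*(-635) + 1/5510) = 95391/(-3175 + 1/5510) = 95391/(-17494249/5510) = 95391*(-5510/17494249) = -525604410/17494249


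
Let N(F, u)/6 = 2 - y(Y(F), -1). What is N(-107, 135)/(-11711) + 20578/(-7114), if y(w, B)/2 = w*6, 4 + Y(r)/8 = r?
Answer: -347957515/41656027 ≈ -8.3531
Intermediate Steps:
Y(r) = -32 + 8*r
y(w, B) = 12*w (y(w, B) = 2*(w*6) = 2*(6*w) = 12*w)
N(F, u) = 2316 - 576*F (N(F, u) = 6*(2 - 12*(-32 + 8*F)) = 6*(2 - (-384 + 96*F)) = 6*(2 + (384 - 96*F)) = 6*(386 - 96*F) = 2316 - 576*F)
N(-107, 135)/(-11711) + 20578/(-7114) = (2316 - 576*(-107))/(-11711) + 20578/(-7114) = (2316 + 61632)*(-1/11711) + 20578*(-1/7114) = 63948*(-1/11711) - 10289/3557 = -63948/11711 - 10289/3557 = -347957515/41656027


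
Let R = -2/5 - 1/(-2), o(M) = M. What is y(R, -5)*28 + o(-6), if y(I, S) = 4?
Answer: 106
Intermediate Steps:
R = ⅒ (R = -2*⅕ - 1*(-½) = -⅖ + ½ = ⅒ ≈ 0.10000)
y(R, -5)*28 + o(-6) = 4*28 - 6 = 112 - 6 = 106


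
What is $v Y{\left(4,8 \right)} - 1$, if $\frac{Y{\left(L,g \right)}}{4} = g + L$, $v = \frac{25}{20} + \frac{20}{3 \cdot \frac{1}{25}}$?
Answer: $8059$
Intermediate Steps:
$v = \frac{2015}{12}$ ($v = 25 \cdot \frac{1}{20} + \frac{20}{3 \cdot \frac{1}{25}} = \frac{5}{4} + \frac{20}{\frac{3}{25}} = \frac{5}{4} + 20 \cdot \frac{25}{3} = \frac{5}{4} + \frac{500}{3} = \frac{2015}{12} \approx 167.92$)
$Y{\left(L,g \right)} = 4 L + 4 g$ ($Y{\left(L,g \right)} = 4 \left(g + L\right) = 4 \left(L + g\right) = 4 L + 4 g$)
$v Y{\left(4,8 \right)} - 1 = \frac{2015 \left(4 \cdot 4 + 4 \cdot 8\right)}{12} - 1 = \frac{2015 \left(16 + 32\right)}{12} - 1 = \frac{2015}{12} \cdot 48 - 1 = 8060 - 1 = 8059$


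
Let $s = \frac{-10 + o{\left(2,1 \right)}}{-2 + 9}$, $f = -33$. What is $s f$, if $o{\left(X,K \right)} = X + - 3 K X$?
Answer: $66$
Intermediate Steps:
$o{\left(X,K \right)} = X - 3 K X$
$s = -2$ ($s = \frac{-10 + 2 \left(1 - 3\right)}{-2 + 9} = \frac{-10 + 2 \left(1 - 3\right)}{7} = \left(-10 + 2 \left(-2\right)\right) \frac{1}{7} = \left(-10 - 4\right) \frac{1}{7} = \left(-14\right) \frac{1}{7} = -2$)
$s f = \left(-2\right) \left(-33\right) = 66$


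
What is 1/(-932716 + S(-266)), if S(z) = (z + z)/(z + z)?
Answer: -1/932715 ≈ -1.0721e-6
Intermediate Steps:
S(z) = 1 (S(z) = (2*z)/((2*z)) = (2*z)*(1/(2*z)) = 1)
1/(-932716 + S(-266)) = 1/(-932716 + 1) = 1/(-932715) = -1/932715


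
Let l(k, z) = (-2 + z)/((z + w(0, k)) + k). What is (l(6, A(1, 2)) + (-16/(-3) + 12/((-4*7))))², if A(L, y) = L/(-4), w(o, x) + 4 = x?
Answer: 9024016/423801 ≈ 21.293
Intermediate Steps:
w(o, x) = -4 + x
A(L, y) = -L/4 (A(L, y) = L*(-¼) = -L/4)
l(k, z) = (-2 + z)/(-4 + z + 2*k) (l(k, z) = (-2 + z)/((z + (-4 + k)) + k) = (-2 + z)/((-4 + k + z) + k) = (-2 + z)/(-4 + z + 2*k))
(l(6, A(1, 2)) + (-16/(-3) + 12/((-4*7))))² = ((-2 - ¼*1)/(-4 - ¼*1 + 2*6) + (-16/(-3) + 12/((-4*7))))² = ((-2 - ¼)/(-4 - ¼ + 12) + (-16*(-⅓) + 12/(-28)))² = (-9/4/(31/4) + (16/3 + 12*(-1/28)))² = ((4/31)*(-9/4) + (16/3 - 3/7))² = (-9/31 + 103/21)² = (3004/651)² = 9024016/423801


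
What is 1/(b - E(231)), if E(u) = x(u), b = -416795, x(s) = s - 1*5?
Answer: -1/417021 ≈ -2.3980e-6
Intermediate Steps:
x(s) = -5 + s (x(s) = s - 5 = -5 + s)
E(u) = -5 + u
1/(b - E(231)) = 1/(-416795 - (-5 + 231)) = 1/(-416795 - 1*226) = 1/(-416795 - 226) = 1/(-417021) = -1/417021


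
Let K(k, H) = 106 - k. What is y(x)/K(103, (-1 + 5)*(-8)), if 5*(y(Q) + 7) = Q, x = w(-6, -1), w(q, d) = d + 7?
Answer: -29/15 ≈ -1.9333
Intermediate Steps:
w(q, d) = 7 + d
x = 6 (x = 7 - 1 = 6)
y(Q) = -7 + Q/5
y(x)/K(103, (-1 + 5)*(-8)) = (-7 + (⅕)*6)/(106 - 1*103) = (-7 + 6/5)/(106 - 103) = -29/5/3 = -29/5*⅓ = -29/15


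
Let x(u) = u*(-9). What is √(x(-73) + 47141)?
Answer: √47798 ≈ 218.63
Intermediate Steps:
x(u) = -9*u
√(x(-73) + 47141) = √(-9*(-73) + 47141) = √(657 + 47141) = √47798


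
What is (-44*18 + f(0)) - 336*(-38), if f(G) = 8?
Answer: 11984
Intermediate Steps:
(-44*18 + f(0)) - 336*(-38) = (-44*18 + 8) - 336*(-38) = (-792 + 8) + 12768 = -784 + 12768 = 11984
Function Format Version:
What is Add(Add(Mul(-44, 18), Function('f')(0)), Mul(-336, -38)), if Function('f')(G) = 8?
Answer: 11984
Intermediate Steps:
Add(Add(Mul(-44, 18), Function('f')(0)), Mul(-336, -38)) = Add(Add(Mul(-44, 18), 8), Mul(-336, -38)) = Add(Add(-792, 8), 12768) = Add(-784, 12768) = 11984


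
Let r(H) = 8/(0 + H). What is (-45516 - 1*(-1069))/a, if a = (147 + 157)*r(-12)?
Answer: 133341/608 ≈ 219.31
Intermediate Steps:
r(H) = 8/H
a = -608/3 (a = (147 + 157)*(8/(-12)) = 304*(8*(-1/12)) = 304*(-2/3) = -608/3 ≈ -202.67)
(-45516 - 1*(-1069))/a = (-45516 - 1*(-1069))/(-608/3) = (-45516 + 1069)*(-3/608) = -44447*(-3/608) = 133341/608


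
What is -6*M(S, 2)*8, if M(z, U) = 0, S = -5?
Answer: 0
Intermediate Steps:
-6*M(S, 2)*8 = -6*0*8 = 0*8 = 0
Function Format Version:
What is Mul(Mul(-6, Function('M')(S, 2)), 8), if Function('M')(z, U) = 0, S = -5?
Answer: 0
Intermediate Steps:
Mul(Mul(-6, Function('M')(S, 2)), 8) = Mul(Mul(-6, 0), 8) = Mul(0, 8) = 0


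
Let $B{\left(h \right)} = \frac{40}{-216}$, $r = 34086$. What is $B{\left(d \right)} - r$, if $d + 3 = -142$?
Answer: $- \frac{920327}{27} \approx -34086.0$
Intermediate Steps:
$d = -145$ ($d = -3 - 142 = -145$)
$B{\left(h \right)} = - \frac{5}{27}$ ($B{\left(h \right)} = 40 \left(- \frac{1}{216}\right) = - \frac{5}{27}$)
$B{\left(d \right)} - r = - \frac{5}{27} - 34086 = - \frac{920327}{27}$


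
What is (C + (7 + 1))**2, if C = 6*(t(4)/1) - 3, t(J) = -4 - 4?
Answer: 1849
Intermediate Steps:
t(J) = -8
C = -51 (C = 6*(-8/1) - 3 = 6*(-8*1) - 3 = 6*(-8) - 3 = -48 - 3 = -51)
(C + (7 + 1))**2 = (-51 + (7 + 1))**2 = (-51 + 8)**2 = (-43)**2 = 1849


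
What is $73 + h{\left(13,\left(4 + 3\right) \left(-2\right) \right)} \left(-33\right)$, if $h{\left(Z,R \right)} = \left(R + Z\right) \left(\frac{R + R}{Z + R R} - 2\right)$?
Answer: $\frac{49}{19} \approx 2.5789$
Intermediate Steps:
$h{\left(Z,R \right)} = \left(-2 + \frac{2 R}{Z + R^{2}}\right) \left(R + Z\right)$ ($h{\left(Z,R \right)} = \left(R + Z\right) \left(\frac{2 R}{Z + R^{2}} - 2\right) = \left(R + Z\right) \left(-2 + \frac{2 R}{Z + R^{2}}\right) = \left(-2 + \frac{2 R}{Z + R^{2}}\right) \left(R + Z\right)$)
$73 + h{\left(13,\left(4 + 3\right) \left(-2\right) \right)} \left(-33\right) = 73 + \frac{2 \left(\left(\left(4 + 3\right) \left(-2\right)\right)^{2} - \left(\left(4 + 3\right) \left(-2\right)\right)^{3} - 13^{2} - 13 \left(\left(4 + 3\right) \left(-2\right)\right)^{2}\right)}{13 + \left(\left(4 + 3\right) \left(-2\right)\right)^{2}} \left(-33\right) = 73 + \frac{2 \left(\left(7 \left(-2\right)\right)^{2} - \left(7 \left(-2\right)\right)^{3} - 169 - 13 \left(7 \left(-2\right)\right)^{2}\right)}{13 + \left(7 \left(-2\right)\right)^{2}} \left(-33\right) = 73 + \frac{2 \left(\left(-14\right)^{2} - \left(-14\right)^{3} - 169 - 13 \left(-14\right)^{2}\right)}{13 + \left(-14\right)^{2}} \left(-33\right) = 73 + \frac{2 \left(196 - -2744 - 169 - 13 \cdot 196\right)}{13 + 196} \left(-33\right) = 73 + \frac{2 \left(196 + 2744 - 169 - 2548\right)}{209} \left(-33\right) = 73 + 2 \cdot \frac{1}{209} \cdot 223 \left(-33\right) = 73 + \frac{446}{209} \left(-33\right) = 73 - \frac{1338}{19} = \frac{49}{19}$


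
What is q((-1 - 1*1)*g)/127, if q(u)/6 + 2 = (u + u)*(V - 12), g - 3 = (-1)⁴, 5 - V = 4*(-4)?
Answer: -876/127 ≈ -6.8976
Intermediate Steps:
V = 21 (V = 5 - 4*(-4) = 5 - 1*(-16) = 5 + 16 = 21)
g = 4 (g = 3 + (-1)⁴ = 3 + 1 = 4)
q(u) = -12 + 108*u (q(u) = -12 + 6*((u + u)*(21 - 12)) = -12 + 6*((2*u)*9) = -12 + 6*(18*u) = -12 + 108*u)
q((-1 - 1*1)*g)/127 = (-12 + 108*((-1 - 1*1)*4))/127 = (-12 + 108*((-1 - 1)*4))*(1/127) = (-12 + 108*(-2*4))*(1/127) = (-12 + 108*(-8))*(1/127) = (-12 - 864)*(1/127) = -876*1/127 = -876/127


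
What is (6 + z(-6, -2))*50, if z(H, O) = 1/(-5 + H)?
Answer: 3250/11 ≈ 295.45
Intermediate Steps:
(6 + z(-6, -2))*50 = (6 + 1/(-5 - 6))*50 = (6 + 1/(-11))*50 = (6 - 1/11)*50 = (65/11)*50 = 3250/11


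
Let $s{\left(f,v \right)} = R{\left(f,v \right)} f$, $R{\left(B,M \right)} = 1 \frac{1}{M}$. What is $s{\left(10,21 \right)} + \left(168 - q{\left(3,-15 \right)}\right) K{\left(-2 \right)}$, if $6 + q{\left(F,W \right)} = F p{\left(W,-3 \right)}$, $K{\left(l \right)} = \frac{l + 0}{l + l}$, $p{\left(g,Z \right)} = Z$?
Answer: $\frac{3863}{42} \approx 91.976$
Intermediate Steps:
$R{\left(B,M \right)} = \frac{1}{M}$
$s{\left(f,v \right)} = \frac{f}{v}$
$K{\left(l \right)} = \frac{1}{2}$ ($K{\left(l \right)} = \frac{l}{2 l} = l \frac{1}{2 l} = \frac{1}{2}$)
$q{\left(F,W \right)} = -6 - 3 F$ ($q{\left(F,W \right)} = -6 + F \left(-3\right) = -6 - 3 F$)
$s{\left(10,21 \right)} + \left(168 - q{\left(3,-15 \right)}\right) K{\left(-2 \right)} = \frac{10}{21} + \left(168 - \left(-6 - 9\right)\right) \frac{1}{2} = 10 \cdot \frac{1}{21} + \left(168 - \left(-6 - 9\right)\right) \frac{1}{2} = \frac{10}{21} + \left(168 - -15\right) \frac{1}{2} = \frac{10}{21} + \left(168 + 15\right) \frac{1}{2} = \frac{10}{21} + 183 \cdot \frac{1}{2} = \frac{10}{21} + \frac{183}{2} = \frac{3863}{42}$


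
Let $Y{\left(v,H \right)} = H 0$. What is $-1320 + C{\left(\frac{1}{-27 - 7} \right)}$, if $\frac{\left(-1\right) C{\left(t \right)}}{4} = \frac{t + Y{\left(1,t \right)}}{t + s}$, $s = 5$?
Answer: $- \frac{223076}{169} \approx -1320.0$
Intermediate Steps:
$Y{\left(v,H \right)} = 0$
$C{\left(t \right)} = - \frac{4 t}{5 + t}$ ($C{\left(t \right)} = - 4 \frac{t + 0}{t + 5} = - 4 \frac{t}{5 + t} = - \frac{4 t}{5 + t}$)
$-1320 + C{\left(\frac{1}{-27 - 7} \right)} = -1320 - \frac{4}{\left(-27 - 7\right) \left(5 + \frac{1}{-27 - 7}\right)} = -1320 - \frac{4}{\left(-34\right) \left(5 + \frac{1}{-34}\right)} = -1320 - - \frac{2}{17 \left(5 - \frac{1}{34}\right)} = -1320 - - \frac{2}{17 \cdot \frac{169}{34}} = -1320 - \left(- \frac{2}{17}\right) \frac{34}{169} = -1320 + \frac{4}{169} = - \frac{223076}{169}$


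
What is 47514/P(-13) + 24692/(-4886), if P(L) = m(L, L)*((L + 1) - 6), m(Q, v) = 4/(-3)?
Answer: 19296733/9772 ≈ 1974.7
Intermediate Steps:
m(Q, v) = -4/3 (m(Q, v) = 4*(-⅓) = -4/3)
P(L) = 20/3 - 4*L/3 (P(L) = -4*((L + 1) - 6)/3 = -4*((1 + L) - 6)/3 = -4*(-5 + L)/3 = 20/3 - 4*L/3)
47514/P(-13) + 24692/(-4886) = 47514/(20/3 - 4/3*(-13)) + 24692/(-4886) = 47514/(20/3 + 52/3) + 24692*(-1/4886) = 47514/24 - 12346/2443 = 47514*(1/24) - 12346/2443 = 7919/4 - 12346/2443 = 19296733/9772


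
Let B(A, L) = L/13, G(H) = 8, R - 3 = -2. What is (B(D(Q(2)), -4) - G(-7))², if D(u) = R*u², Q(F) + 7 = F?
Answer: 11664/169 ≈ 69.018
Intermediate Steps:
R = 1 (R = 3 - 2 = 1)
Q(F) = -7 + F
D(u) = u² (D(u) = 1*u² = u²)
B(A, L) = L/13 (B(A, L) = L*(1/13) = L/13)
(B(D(Q(2)), -4) - G(-7))² = ((1/13)*(-4) - 1*8)² = (-4/13 - 8)² = (-108/13)² = 11664/169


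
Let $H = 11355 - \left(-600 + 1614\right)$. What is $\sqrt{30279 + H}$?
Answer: $2 \sqrt{10155} \approx 201.54$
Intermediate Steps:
$H = 10341$ ($H = 11355 - 1014 = 10341$)
$\sqrt{30279 + H} = \sqrt{30279 + 10341} = \sqrt{40620} = 2 \sqrt{10155}$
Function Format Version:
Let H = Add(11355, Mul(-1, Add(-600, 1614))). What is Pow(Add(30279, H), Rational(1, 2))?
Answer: Mul(2, Pow(10155, Rational(1, 2))) ≈ 201.54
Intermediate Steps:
H = 10341 (H = Add(11355, Mul(-1, 1014)) = Add(11355, -1014) = 10341)
Pow(Add(30279, H), Rational(1, 2)) = Pow(Add(30279, 10341), Rational(1, 2)) = Pow(40620, Rational(1, 2)) = Mul(2, Pow(10155, Rational(1, 2)))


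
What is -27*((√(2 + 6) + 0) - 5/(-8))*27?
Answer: -3645/8 - 1458*√2 ≈ -2517.5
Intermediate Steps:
-27*((√(2 + 6) + 0) - 5/(-8))*27 = -27*((√8 + 0) - 5*(-⅛))*27 = -27*((2*√2 + 0) + 5/8)*27 = -27*(2*√2 + 5/8)*27 = -27*(5/8 + 2*√2)*27 = (-135/8 - 54*√2)*27 = -3645/8 - 1458*√2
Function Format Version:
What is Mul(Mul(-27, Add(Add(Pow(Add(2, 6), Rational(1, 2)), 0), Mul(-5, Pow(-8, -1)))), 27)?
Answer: Add(Rational(-3645, 8), Mul(-1458, Pow(2, Rational(1, 2)))) ≈ -2517.5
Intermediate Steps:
Mul(Mul(-27, Add(Add(Pow(Add(2, 6), Rational(1, 2)), 0), Mul(-5, Pow(-8, -1)))), 27) = Mul(Mul(-27, Add(Add(Pow(8, Rational(1, 2)), 0), Mul(-5, Rational(-1, 8)))), 27) = Mul(Mul(-27, Add(Add(Mul(2, Pow(2, Rational(1, 2))), 0), Rational(5, 8))), 27) = Mul(Mul(-27, Add(Mul(2, Pow(2, Rational(1, 2))), Rational(5, 8))), 27) = Mul(Mul(-27, Add(Rational(5, 8), Mul(2, Pow(2, Rational(1, 2))))), 27) = Mul(Add(Rational(-135, 8), Mul(-54, Pow(2, Rational(1, 2)))), 27) = Add(Rational(-3645, 8), Mul(-1458, Pow(2, Rational(1, 2))))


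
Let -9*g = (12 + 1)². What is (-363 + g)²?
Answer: 11806096/81 ≈ 1.4575e+5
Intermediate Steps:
g = -169/9 (g = -(12 + 1)²/9 = -⅑*13² = -⅑*169 = -169/9 ≈ -18.778)
(-363 + g)² = (-363 - 169/9)² = (-3436/9)² = 11806096/81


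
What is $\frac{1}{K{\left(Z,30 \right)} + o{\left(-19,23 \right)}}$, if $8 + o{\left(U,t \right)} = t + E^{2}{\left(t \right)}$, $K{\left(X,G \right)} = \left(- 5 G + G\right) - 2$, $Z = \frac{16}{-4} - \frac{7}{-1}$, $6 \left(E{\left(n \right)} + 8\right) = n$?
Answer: $- \frac{36}{3227} \approx -0.011156$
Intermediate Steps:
$E{\left(n \right)} = -8 + \frac{n}{6}$
$Z = 3$ ($Z = 16 \left(- \frac{1}{4}\right) - -7 = -4 + 7 = 3$)
$K{\left(X,G \right)} = -2 - 4 G$ ($K{\left(X,G \right)} = - 4 G - 2 = -2 - 4 G$)
$o{\left(U,t \right)} = -8 + t + \left(-8 + \frac{t}{6}\right)^{2}$ ($o{\left(U,t \right)} = -8 + \left(t + \left(-8 + \frac{t}{6}\right)^{2}\right) = -8 + t + \left(-8 + \frac{t}{6}\right)^{2}$)
$\frac{1}{K{\left(Z,30 \right)} + o{\left(-19,23 \right)}} = \frac{1}{\left(-2 - 120\right) + \left(56 - \frac{115}{3} + \frac{23^{2}}{36}\right)} = \frac{1}{\left(-2 - 120\right) + \left(56 - \frac{115}{3} + \frac{1}{36} \cdot 529\right)} = \frac{1}{-122 + \left(56 - \frac{115}{3} + \frac{529}{36}\right)} = \frac{1}{-122 + \frac{1165}{36}} = \frac{1}{- \frac{3227}{36}} = - \frac{36}{3227}$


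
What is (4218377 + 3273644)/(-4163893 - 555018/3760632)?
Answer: -4695788986212/2609811635899 ≈ -1.7993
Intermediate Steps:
(4218377 + 3273644)/(-4163893 - 555018/3760632) = 7492021/(-4163893 - 555018*1/3760632) = 7492021/(-4163893 - 92503/626772) = 7492021/(-2609811635899/626772) = 7492021*(-626772/2609811635899) = -4695788986212/2609811635899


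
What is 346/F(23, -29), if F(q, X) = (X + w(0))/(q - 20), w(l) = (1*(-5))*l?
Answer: -1038/29 ≈ -35.793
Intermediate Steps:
w(l) = -5*l
F(q, X) = X/(-20 + q) (F(q, X) = (X - 5*0)/(q - 20) = (X + 0)/(-20 + q) = X/(-20 + q))
346/F(23, -29) = 346/((-29/(-20 + 23))) = 346/((-29/3)) = 346/((-29*⅓)) = 346/(-29/3) = 346*(-3/29) = -1038/29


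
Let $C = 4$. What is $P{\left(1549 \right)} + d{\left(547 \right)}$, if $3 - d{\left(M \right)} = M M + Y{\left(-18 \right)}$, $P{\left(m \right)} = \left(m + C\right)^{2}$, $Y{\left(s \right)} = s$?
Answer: $2112621$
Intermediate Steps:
$P{\left(m \right)} = \left(4 + m\right)^{2}$ ($P{\left(m \right)} = \left(m + 4\right)^{2} = \left(4 + m\right)^{2}$)
$d{\left(M \right)} = 21 - M^{2}$ ($d{\left(M \right)} = 3 - \left(M M - 18\right) = 3 - \left(M^{2} - 18\right) = 3 - \left(-18 + M^{2}\right) = 21 - M^{2}$)
$P{\left(1549 \right)} + d{\left(547 \right)} = \left(4 + 1549\right)^{2} + \left(21 - 547^{2}\right) = 1553^{2} + \left(21 - 299209\right) = 2411809 + \left(21 - 299209\right) = 2411809 - 299188 = 2112621$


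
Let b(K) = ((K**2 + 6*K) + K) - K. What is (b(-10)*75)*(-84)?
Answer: -252000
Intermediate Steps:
b(K) = K**2 + 6*K (b(K) = (K**2 + 7*K) - K = K**2 + 6*K)
(b(-10)*75)*(-84) = (-10*(6 - 10)*75)*(-84) = (-10*(-4)*75)*(-84) = (40*75)*(-84) = 3000*(-84) = -252000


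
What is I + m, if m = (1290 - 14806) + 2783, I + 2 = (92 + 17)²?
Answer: 1146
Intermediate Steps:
I = 11879 (I = -2 + (92 + 17)² = -2 + 109² = -2 + 11881 = 11879)
m = -10733 (m = -13516 + 2783 = -10733)
I + m = 11879 - 10733 = 1146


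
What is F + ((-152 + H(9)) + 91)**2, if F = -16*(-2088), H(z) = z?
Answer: 36112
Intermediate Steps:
F = 33408
F + ((-152 + H(9)) + 91)**2 = 33408 + ((-152 + 9) + 91)**2 = 33408 + (-143 + 91)**2 = 33408 + (-52)**2 = 33408 + 2704 = 36112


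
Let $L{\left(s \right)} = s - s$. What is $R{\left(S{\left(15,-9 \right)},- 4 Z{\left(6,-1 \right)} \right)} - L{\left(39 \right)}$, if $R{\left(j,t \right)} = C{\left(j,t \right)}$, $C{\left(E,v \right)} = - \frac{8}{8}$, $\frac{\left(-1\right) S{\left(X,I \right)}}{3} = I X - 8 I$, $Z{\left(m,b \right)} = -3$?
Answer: $-1$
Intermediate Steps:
$S{\left(X,I \right)} = 24 I - 3 I X$ ($S{\left(X,I \right)} = - 3 \left(I X - 8 I\right) = - 3 \left(- 8 I + I X\right) = 24 I - 3 I X$)
$L{\left(s \right)} = 0$
$C{\left(E,v \right)} = -1$ ($C{\left(E,v \right)} = \left(-8\right) \frac{1}{8} = -1$)
$R{\left(j,t \right)} = -1$
$R{\left(S{\left(15,-9 \right)},- 4 Z{\left(6,-1 \right)} \right)} - L{\left(39 \right)} = -1 - 0 = -1 + 0 = -1$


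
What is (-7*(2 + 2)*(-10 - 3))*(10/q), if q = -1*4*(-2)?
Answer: 455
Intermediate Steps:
q = 8 (q = -4*(-2) = 8)
(-7*(2 + 2)*(-10 - 3))*(10/q) = (-7*(2 + 2)*(-10 - 3))*(10/8) = (-28*(-13))*(10*(⅛)) = -7*(-52)*(5/4) = 364*(5/4) = 455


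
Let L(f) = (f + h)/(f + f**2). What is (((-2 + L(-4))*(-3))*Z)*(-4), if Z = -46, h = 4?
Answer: 1104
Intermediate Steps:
L(f) = (4 + f)/(f + f**2) (L(f) = (f + 4)/(f + f**2) = (4 + f)/(f + f**2))
(((-2 + L(-4))*(-3))*Z)*(-4) = (((-2 + (4 - 4)/((-4)*(1 - 4)))*(-3))*(-46))*(-4) = (((-2 - 1/4*0/(-3))*(-3))*(-46))*(-4) = (((-2 - 1/4*(-1/3)*0)*(-3))*(-46))*(-4) = (((-2 + 0)*(-3))*(-46))*(-4) = (-2*(-3)*(-46))*(-4) = (6*(-46))*(-4) = -276*(-4) = 1104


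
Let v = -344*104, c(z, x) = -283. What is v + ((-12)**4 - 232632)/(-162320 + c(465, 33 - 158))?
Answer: -646341448/18067 ≈ -35775.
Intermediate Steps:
v = -35776
v + ((-12)**4 - 232632)/(-162320 + c(465, 33 - 158)) = -35776 + ((-12)**4 - 232632)/(-162320 - 283) = -35776 + (20736 - 232632)/(-162603) = -35776 - 211896*(-1/162603) = -35776 + 23544/18067 = -646341448/18067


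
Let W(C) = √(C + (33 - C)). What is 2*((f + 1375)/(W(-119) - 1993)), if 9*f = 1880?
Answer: -28410215/17874072 - 14255*√33/17874072 ≈ -1.5940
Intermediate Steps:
f = 1880/9 (f = (⅑)*1880 = 1880/9 ≈ 208.89)
W(C) = √33
2*((f + 1375)/(W(-119) - 1993)) = 2*((1880/9 + 1375)/(√33 - 1993)) = 2*(14255/(9*(-1993 + √33))) = 28510/(9*(-1993 + √33))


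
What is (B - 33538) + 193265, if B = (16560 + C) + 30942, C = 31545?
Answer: 238774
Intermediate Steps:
B = 79047 (B = (16560 + 31545) + 30942 = 48105 + 30942 = 79047)
(B - 33538) + 193265 = (79047 - 33538) + 193265 = 45509 + 193265 = 238774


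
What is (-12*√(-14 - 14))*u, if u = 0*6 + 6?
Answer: -144*I*√7 ≈ -380.99*I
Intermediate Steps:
u = 6 (u = 0 + 6 = 6)
(-12*√(-14 - 14))*u = -12*√(-14 - 14)*6 = -24*I*√7*6 = -144*I*√7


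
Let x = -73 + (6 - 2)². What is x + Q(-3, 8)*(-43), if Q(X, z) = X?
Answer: 72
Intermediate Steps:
x = -57 (x = -73 + 4² = -73 + 16 = -57)
x + Q(-3, 8)*(-43) = -57 - 3*(-43) = -57 + 129 = 72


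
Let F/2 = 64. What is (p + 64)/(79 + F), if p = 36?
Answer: 100/207 ≈ 0.48309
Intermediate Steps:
F = 128 (F = 2*64 = 128)
(p + 64)/(79 + F) = (36 + 64)/(79 + 128) = 100/207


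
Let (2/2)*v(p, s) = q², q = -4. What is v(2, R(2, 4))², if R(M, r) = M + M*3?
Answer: 256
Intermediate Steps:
R(M, r) = 4*M (R(M, r) = M + 3*M = 4*M)
v(p, s) = 16 (v(p, s) = (-4)² = 16)
v(2, R(2, 4))² = 16² = 256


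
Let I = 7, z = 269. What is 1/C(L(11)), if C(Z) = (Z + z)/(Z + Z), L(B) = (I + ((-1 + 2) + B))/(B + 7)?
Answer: 38/4861 ≈ 0.0078173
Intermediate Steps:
L(B) = (8 + B)/(7 + B) (L(B) = (7 + ((-1 + 2) + B))/(B + 7) = (7 + (1 + B))/(7 + B) = (8 + B)/(7 + B))
C(Z) = (269 + Z)/(2*Z) (C(Z) = (Z + 269)/(Z + Z) = (269 + Z)/((2*Z)) = (269 + Z)*(1/(2*Z)) = (269 + Z)/(2*Z))
1/C(L(11)) = 1/((269 + (8 + 11)/(7 + 11))/(2*(((8 + 11)/(7 + 11))))) = 1/((269 + 19/18)/(2*((19/18)))) = 1/((269 + (1/18)*19)/(2*(((1/18)*19)))) = 1/((269 + 19/18)/(2*(19/18))) = 1/((½)*(18/19)*(4861/18)) = 1/(4861/38) = 38/4861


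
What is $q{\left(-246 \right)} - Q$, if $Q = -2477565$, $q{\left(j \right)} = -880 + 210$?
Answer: $2476895$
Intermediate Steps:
$q{\left(j \right)} = -670$
$q{\left(-246 \right)} - Q = -670 - -2477565 = -670 + 2477565 = 2476895$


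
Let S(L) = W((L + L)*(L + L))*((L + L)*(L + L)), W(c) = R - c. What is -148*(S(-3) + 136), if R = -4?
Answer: 192992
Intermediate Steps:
W(c) = -4 - c
S(L) = 4*L**2*(-4 - 4*L**2) (S(L) = (-4 - (L + L)*(L + L))*((L + L)*(L + L)) = (-4 - 2*L*2*L)*((2*L)*(2*L)) = (-4 - 4*L**2)*(4*L**2) = 4*L**2*(-4 - 4*L**2))
-148*(S(-3) + 136) = -148*(16*(-3)**2*(-1 - 1*(-3)**2) + 136) = -148*(16*9*(-1 - 1*9) + 136) = -148*(16*9*(-1 - 9) + 136) = -148*(16*9*(-10) + 136) = -148*(-1440 + 136) = -148*(-1304) = 192992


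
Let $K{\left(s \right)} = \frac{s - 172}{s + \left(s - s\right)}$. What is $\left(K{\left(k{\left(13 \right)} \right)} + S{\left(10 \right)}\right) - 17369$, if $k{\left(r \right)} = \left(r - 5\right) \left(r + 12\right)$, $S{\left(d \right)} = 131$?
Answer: $- \frac{861893}{50} \approx -17238.0$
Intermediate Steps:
$k{\left(r \right)} = \left(-5 + r\right) \left(12 + r\right)$
$K{\left(s \right)} = \frac{-172 + s}{s}$ ($K{\left(s \right)} = \frac{-172 + s}{s + 0} = \frac{-172 + s}{s}$)
$\left(K{\left(k{\left(13 \right)} \right)} + S{\left(10 \right)}\right) - 17369 = \left(\frac{-172 + \left(-60 + 13^{2} + 7 \cdot 13\right)}{-60 + 13^{2} + 7 \cdot 13} + 131\right) - 17369 = \left(\frac{-172 + \left(-60 + 169 + 91\right)}{-60 + 169 + 91} + 131\right) - 17369 = \left(\frac{-172 + 200}{200} + 131\right) - 17369 = \left(\frac{1}{200} \cdot 28 + 131\right) - 17369 = \left(\frac{7}{50} + 131\right) - 17369 = \frac{6557}{50} - 17369 = - \frac{861893}{50}$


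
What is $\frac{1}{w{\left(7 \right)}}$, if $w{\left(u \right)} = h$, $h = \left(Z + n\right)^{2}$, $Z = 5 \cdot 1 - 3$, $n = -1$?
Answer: $1$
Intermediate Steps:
$Z = 2$ ($Z = 5 - 3 = 2$)
$h = 1$ ($h = \left(2 - 1\right)^{2} = 1^{2} = 1$)
$w{\left(u \right)} = 1$
$\frac{1}{w{\left(7 \right)}} = 1^{-1} = 1$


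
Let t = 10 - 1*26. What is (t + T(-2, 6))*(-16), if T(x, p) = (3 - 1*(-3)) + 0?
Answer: 160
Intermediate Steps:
T(x, p) = 6 (T(x, p) = (3 + 3) + 0 = 6 + 0 = 6)
t = -16 (t = 10 - 26 = -16)
(t + T(-2, 6))*(-16) = (-16 + 6)*(-16) = -10*(-16) = 160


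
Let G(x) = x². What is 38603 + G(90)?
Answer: 46703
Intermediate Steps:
38603 + G(90) = 38603 + 90² = 38603 + 8100 = 46703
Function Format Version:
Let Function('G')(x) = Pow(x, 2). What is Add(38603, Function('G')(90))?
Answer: 46703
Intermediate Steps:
Add(38603, Function('G')(90)) = Add(38603, Pow(90, 2)) = Add(38603, 8100) = 46703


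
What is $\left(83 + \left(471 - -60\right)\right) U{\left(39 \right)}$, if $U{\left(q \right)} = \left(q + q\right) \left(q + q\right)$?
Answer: $3735576$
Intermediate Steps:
$U{\left(q \right)} = 4 q^{2}$ ($U{\left(q \right)} = 2 q 2 q = 4 q^{2}$)
$\left(83 + \left(471 - -60\right)\right) U{\left(39 \right)} = \left(83 + \left(471 - -60\right)\right) 4 \cdot 39^{2} = \left(83 + \left(471 + 60\right)\right) 4 \cdot 1521 = \left(83 + 531\right) 6084 = 614 \cdot 6084 = 3735576$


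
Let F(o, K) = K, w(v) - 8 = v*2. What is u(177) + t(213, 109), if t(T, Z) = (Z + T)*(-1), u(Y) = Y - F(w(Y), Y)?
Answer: -322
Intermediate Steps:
w(v) = 8 + 2*v (w(v) = 8 + v*2 = 8 + 2*v)
u(Y) = 0 (u(Y) = Y - Y = 0)
t(T, Z) = -T - Z (t(T, Z) = (T + Z)*(-1) = -T - Z)
u(177) + t(213, 109) = 0 + (-1*213 - 1*109) = 0 + (-213 - 109) = 0 - 322 = -322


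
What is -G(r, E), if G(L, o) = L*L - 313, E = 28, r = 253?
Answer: -63696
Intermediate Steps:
G(L, o) = -313 + L**2 (G(L, o) = L**2 - 313 = -313 + L**2)
-G(r, E) = -(-313 + 253**2) = -(-313 + 64009) = -1*63696 = -63696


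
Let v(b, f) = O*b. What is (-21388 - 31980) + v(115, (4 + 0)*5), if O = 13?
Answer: -51873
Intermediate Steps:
v(b, f) = 13*b
(-21388 - 31980) + v(115, (4 + 0)*5) = (-21388 - 31980) + 13*115 = -53368 + 1495 = -51873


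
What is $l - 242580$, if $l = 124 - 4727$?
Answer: $-247183$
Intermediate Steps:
$l = -4603$ ($l = 124 - 4727 = -4603$)
$l - 242580 = -4603 - 242580 = -247183$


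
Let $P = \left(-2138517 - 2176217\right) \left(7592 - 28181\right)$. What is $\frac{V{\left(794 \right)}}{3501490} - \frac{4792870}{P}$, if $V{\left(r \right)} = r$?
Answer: $\frac{13438410983636}{77764642466976435} \approx 0.00017281$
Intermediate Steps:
$P = 88836058326$ ($P = \left(-4314734\right) \left(-20589\right) = 88836058326$)
$\frac{V{\left(794 \right)}}{3501490} - \frac{4792870}{P} = \frac{794}{3501490} - \frac{4792870}{88836058326} = 794 \cdot \frac{1}{3501490} - \frac{2396435}{44418029163} = \frac{397}{1750745} - \frac{2396435}{44418029163} = \frac{13438410983636}{77764642466976435}$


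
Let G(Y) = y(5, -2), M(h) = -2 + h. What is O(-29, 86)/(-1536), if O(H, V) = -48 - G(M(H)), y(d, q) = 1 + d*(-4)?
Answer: 29/1536 ≈ 0.018880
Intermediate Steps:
y(d, q) = 1 - 4*d
G(Y) = -19 (G(Y) = 1 - 4*5 = 1 - 20 = -19)
O(H, V) = -29 (O(H, V) = -48 - 1*(-19) = -48 + 19 = -29)
O(-29, 86)/(-1536) = -29/(-1536) = -29*(-1/1536) = 29/1536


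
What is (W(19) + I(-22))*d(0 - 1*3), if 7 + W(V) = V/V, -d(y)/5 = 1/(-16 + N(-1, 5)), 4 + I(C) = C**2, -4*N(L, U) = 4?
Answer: 2370/17 ≈ 139.41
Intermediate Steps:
N(L, U) = -1 (N(L, U) = -1/4*4 = -1)
I(C) = -4 + C**2
d(y) = 5/17 (d(y) = -5/(-16 - 1) = -5/(-17) = -5*(-1/17) = 5/17)
W(V) = -6 (W(V) = -7 + V/V = -7 + 1 = -6)
(W(19) + I(-22))*d(0 - 1*3) = (-6 + (-4 + (-22)**2))*(5/17) = (-6 + (-4 + 484))*(5/17) = (-6 + 480)*(5/17) = 474*(5/17) = 2370/17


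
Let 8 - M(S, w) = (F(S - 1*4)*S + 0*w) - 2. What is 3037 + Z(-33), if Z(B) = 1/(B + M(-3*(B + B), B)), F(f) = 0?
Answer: 69850/23 ≈ 3037.0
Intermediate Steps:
M(S, w) = 10 (M(S, w) = 8 - ((0*S + 0*w) - 2) = 8 - ((0 + 0) - 2) = 8 - (0 - 2) = 8 - 1*(-2) = 8 + 2 = 10)
Z(B) = 1/(10 + B) (Z(B) = 1/(B + 10) = 1/(10 + B))
3037 + Z(-33) = 3037 + 1/(10 - 33) = 3037 + 1/(-23) = 3037 - 1/23 = 69850/23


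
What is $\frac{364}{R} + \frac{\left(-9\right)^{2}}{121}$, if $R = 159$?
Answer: $\frac{56923}{19239} \approx 2.9587$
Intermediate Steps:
$\frac{364}{R} + \frac{\left(-9\right)^{2}}{121} = \frac{364}{159} + \frac{\left(-9\right)^{2}}{121} = 364 \cdot \frac{1}{159} + 81 \cdot \frac{1}{121} = \frac{364}{159} + \frac{81}{121} = \frac{56923}{19239}$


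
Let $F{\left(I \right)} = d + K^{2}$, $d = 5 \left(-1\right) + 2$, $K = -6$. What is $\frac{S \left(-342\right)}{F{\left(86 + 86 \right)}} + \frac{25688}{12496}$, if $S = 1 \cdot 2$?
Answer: $- \frac{29165}{1562} \approx -18.672$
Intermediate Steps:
$S = 2$
$d = -3$ ($d = -5 + 2 = -3$)
$F{\left(I \right)} = 33$ ($F{\left(I \right)} = -3 + \left(-6\right)^{2} = -3 + 36 = 33$)
$\frac{S \left(-342\right)}{F{\left(86 + 86 \right)}} + \frac{25688}{12496} = \frac{2 \left(-342\right)}{33} + \frac{25688}{12496} = \left(-684\right) \frac{1}{33} + 25688 \cdot \frac{1}{12496} = - \frac{228}{11} + \frac{3211}{1562} = - \frac{29165}{1562}$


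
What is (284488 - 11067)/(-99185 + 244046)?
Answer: 273421/144861 ≈ 1.8875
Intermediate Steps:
(284488 - 11067)/(-99185 + 244046) = 273421/144861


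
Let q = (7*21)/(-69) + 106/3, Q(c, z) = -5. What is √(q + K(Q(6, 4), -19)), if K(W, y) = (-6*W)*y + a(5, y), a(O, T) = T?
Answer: 5*I*√105846/69 ≈ 23.575*I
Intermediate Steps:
K(W, y) = y - 6*W*y (K(W, y) = (-6*W)*y + y = -6*W*y + y = y - 6*W*y)
q = 2291/69 (q = 147*(-1/69) + 106*(⅓) = -49/23 + 106/3 = 2291/69 ≈ 33.203)
√(q + K(Q(6, 4), -19)) = √(2291/69 - 19*(1 - 6*(-5))) = √(2291/69 - 19*(1 + 30)) = √(2291/69 - 19*31) = √(2291/69 - 589) = √(-38350/69) = 5*I*√105846/69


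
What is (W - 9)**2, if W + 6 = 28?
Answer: 169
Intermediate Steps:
W = 22 (W = -6 + 28 = 22)
(W - 9)**2 = (22 - 9)**2 = 13**2 = 169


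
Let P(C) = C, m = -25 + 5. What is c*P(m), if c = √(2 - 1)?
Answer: -20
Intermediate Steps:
m = -20
c = 1 (c = √1 = 1)
c*P(m) = 1*(-20) = -20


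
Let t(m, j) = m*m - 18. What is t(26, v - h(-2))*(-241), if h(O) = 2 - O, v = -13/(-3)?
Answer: -158578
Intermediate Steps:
v = 13/3 (v = -13*(-⅓) = 13/3 ≈ 4.3333)
t(m, j) = -18 + m² (t(m, j) = m² - 18 = -18 + m²)
t(26, v - h(-2))*(-241) = (-18 + 26²)*(-241) = (-18 + 676)*(-241) = 658*(-241) = -158578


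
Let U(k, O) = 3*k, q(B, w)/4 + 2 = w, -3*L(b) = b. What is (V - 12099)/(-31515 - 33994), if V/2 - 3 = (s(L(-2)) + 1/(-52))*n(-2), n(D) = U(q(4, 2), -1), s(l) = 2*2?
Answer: 12093/65509 ≈ 0.18460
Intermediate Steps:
L(b) = -b/3
q(B, w) = -8 + 4*w
s(l) = 4
n(D) = 0 (n(D) = 3*(-8 + 4*2) = 3*(-8 + 8) = 3*0 = 0)
V = 6 (V = 6 + 2*((4 + 1/(-52))*0) = 6 + 2*((4 - 1/52)*0) = 6 + 2*((207/52)*0) = 6 + 2*0 = 6 + 0 = 6)
(V - 12099)/(-31515 - 33994) = (6 - 12099)/(-31515 - 33994) = -12093/(-65509) = -12093*(-1/65509) = 12093/65509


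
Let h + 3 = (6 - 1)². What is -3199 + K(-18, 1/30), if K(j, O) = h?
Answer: -3177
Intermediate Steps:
h = 22 (h = -3 + (6 - 1)² = -3 + 5² = -3 + 25 = 22)
K(j, O) = 22
-3199 + K(-18, 1/30) = -3199 + 22 = -3177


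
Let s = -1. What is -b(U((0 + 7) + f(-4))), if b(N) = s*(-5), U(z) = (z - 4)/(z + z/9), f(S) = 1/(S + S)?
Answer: -5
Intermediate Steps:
f(S) = 1/(2*S)
U(z) = 9*(-4 + z)/(10*z) (U(z) = (-4 + z)/(z + z*(⅑)) = (-4 + z)/(z + z/9) = (-4 + z)/((10*z/9)) = (-4 + z)*(9/(10*z)) = 9*(-4 + z)/(10*z))
b(N) = 5 (b(N) = -1*(-5) = 5)
-b(U((0 + 7) + f(-4))) = -1*5 = -5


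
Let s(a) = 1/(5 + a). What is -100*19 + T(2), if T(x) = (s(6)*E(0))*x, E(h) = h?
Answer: -1900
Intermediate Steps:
T(x) = 0 (T(x) = (0/(5 + 6))*x = (0/11)*x = ((1/11)*0)*x = 0*x = 0)
-100*19 + T(2) = -100*19 + 0 = -1900 + 0 = -1900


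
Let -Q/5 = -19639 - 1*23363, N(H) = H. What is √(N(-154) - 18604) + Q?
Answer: 215010 + I*√18758 ≈ 2.1501e+5 + 136.96*I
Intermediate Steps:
Q = 215010 (Q = -5*(-19639 - 1*23363) = -5*(-19639 - 23363) = -5*(-43002) = 215010)
√(N(-154) - 18604) + Q = √(-154 - 18604) + 215010 = √(-18758) + 215010 = I*√18758 + 215010 = 215010 + I*√18758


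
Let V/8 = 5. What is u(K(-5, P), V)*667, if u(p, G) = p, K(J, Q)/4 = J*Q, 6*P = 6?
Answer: -13340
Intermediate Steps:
P = 1 (P = (⅙)*6 = 1)
V = 40 (V = 8*5 = 40)
K(J, Q) = 4*J*Q (K(J, Q) = 4*(J*Q) = 4*J*Q)
u(K(-5, P), V)*667 = (4*(-5)*1)*667 = -20*667 = -13340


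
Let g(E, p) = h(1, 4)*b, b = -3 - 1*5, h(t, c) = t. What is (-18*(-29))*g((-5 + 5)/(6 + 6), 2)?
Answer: -4176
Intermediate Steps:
b = -8 (b = -3 - 5 = -8)
g(E, p) = -8 (g(E, p) = 1*(-8) = -8)
(-18*(-29))*g((-5 + 5)/(6 + 6), 2) = -18*(-29)*(-8) = 522*(-8) = -4176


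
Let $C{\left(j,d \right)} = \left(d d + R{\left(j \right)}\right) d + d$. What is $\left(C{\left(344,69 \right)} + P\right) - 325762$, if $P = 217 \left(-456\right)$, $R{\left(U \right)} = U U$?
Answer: $8069048$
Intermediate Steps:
$R{\left(U \right)} = U^{2}$
$P = -98952$
$C{\left(j,d \right)} = d + d \left(d^{2} + j^{2}\right)$ ($C{\left(j,d \right)} = \left(d d + j^{2}\right) d + d = \left(d^{2} + j^{2}\right) d + d = d \left(d^{2} + j^{2}\right) + d = d + d \left(d^{2} + j^{2}\right)$)
$\left(C{\left(344,69 \right)} + P\right) - 325762 = \left(69 \left(1 + 69^{2} + 344^{2}\right) - 98952\right) - 325762 = \left(69 \left(1 + 4761 + 118336\right) - 98952\right) - 325762 = \left(69 \cdot 123098 - 98952\right) - 325762 = \left(8493762 - 98952\right) - 325762 = 8394810 - 325762 = 8069048$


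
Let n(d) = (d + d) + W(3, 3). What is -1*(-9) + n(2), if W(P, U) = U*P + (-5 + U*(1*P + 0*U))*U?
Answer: 34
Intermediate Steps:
W(P, U) = P*U + U*(-5 + P*U) (W(P, U) = P*U + (-5 + U*(P + 0))*U = P*U + (-5 + U*P)*U = P*U + (-5 + P*U)*U = P*U + U*(-5 + P*U))
n(d) = 21 + 2*d (n(d) = (d + d) + 3*(-5 + 3 + 3*3) = 2*d + 3*(-5 + 3 + 9) = 2*d + 3*7 = 2*d + 21 = 21 + 2*d)
-1*(-9) + n(2) = -1*(-9) + (21 + 2*2) = 9 + (21 + 4) = 9 + 25 = 34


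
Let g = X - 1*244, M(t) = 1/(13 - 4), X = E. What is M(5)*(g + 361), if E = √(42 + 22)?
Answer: 125/9 ≈ 13.889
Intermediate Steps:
E = 8 (E = √64 = 8)
X = 8
M(t) = ⅑ (M(t) = 1/9 = ⅑)
g = -236 (g = 8 - 1*244 = 8 - 244 = -236)
M(5)*(g + 361) = (-236 + 361)/9 = (⅑)*125 = 125/9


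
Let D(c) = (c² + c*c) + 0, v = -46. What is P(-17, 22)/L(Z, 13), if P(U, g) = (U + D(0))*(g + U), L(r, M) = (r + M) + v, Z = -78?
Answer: 85/111 ≈ 0.76577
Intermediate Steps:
D(c) = 2*c² (D(c) = (c² + c²) + 0 = 2*c² + 0 = 2*c²)
L(r, M) = -46 + M + r (L(r, M) = (r + M) - 46 = (M + r) - 46 = -46 + M + r)
P(U, g) = U*(U + g) (P(U, g) = (U + 2*0²)*(g + U) = (U + 2*0)*(U + g) = (U + 0)*(U + g) = U*(U + g))
P(-17, 22)/L(Z, 13) = (-17*(-17 + 22))/(-46 + 13 - 78) = -17*5/(-111) = -85*(-1/111) = 85/111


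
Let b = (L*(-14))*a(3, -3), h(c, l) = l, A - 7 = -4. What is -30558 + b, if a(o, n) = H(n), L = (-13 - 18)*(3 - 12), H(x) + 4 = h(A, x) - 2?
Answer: 4596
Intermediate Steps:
A = 3 (A = 7 - 4 = 3)
H(x) = -6 + x (H(x) = -4 + (x - 2) = -4 + (-2 + x) = -6 + x)
L = 279 (L = -31*(-9) = 279)
a(o, n) = -6 + n
b = 35154 (b = (279*(-14))*(-6 - 3) = -3906*(-9) = 35154)
-30558 + b = -30558 + 35154 = 4596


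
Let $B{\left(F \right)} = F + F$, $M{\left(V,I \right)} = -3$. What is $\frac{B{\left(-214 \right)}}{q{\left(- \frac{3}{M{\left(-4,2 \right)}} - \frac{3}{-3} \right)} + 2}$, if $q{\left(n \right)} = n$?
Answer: $-107$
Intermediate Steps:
$B{\left(F \right)} = 2 F$
$\frac{B{\left(-214 \right)}}{q{\left(- \frac{3}{M{\left(-4,2 \right)}} - \frac{3}{-3} \right)} + 2} = \frac{2 \left(-214\right)}{\left(- \frac{3}{-3} - \frac{3}{-3}\right) + 2} = \frac{1}{\left(\left(-3\right) \left(- \frac{1}{3}\right) - -1\right) + 2} \left(-428\right) = \frac{1}{\left(1 + 1\right) + 2} \left(-428\right) = \frac{1}{2 + 2} \left(-428\right) = \frac{1}{4} \left(-428\right) = -107$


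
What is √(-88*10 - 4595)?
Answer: 5*I*√219 ≈ 73.993*I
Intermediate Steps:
√(-88*10 - 4595) = √(-880 - 4595) = √(-5475) = 5*I*√219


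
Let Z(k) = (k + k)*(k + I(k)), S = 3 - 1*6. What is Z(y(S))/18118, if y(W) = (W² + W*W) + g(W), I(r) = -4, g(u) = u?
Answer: 165/9059 ≈ 0.018214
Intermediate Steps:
S = -3 (S = 3 - 6 = -3)
y(W) = W + 2*W² (y(W) = (W² + W*W) + W = (W² + W²) + W = 2*W² + W = W + 2*W²)
Z(k) = 2*k*(-4 + k) (Z(k) = (k + k)*(k - 4) = (2*k)*(-4 + k) = 2*k*(-4 + k))
Z(y(S))/18118 = (2*(-3*(1 + 2*(-3)))*(-4 - 3*(1 + 2*(-3))))/18118 = (2*(-3*(1 - 6))*(-4 - 3*(1 - 6)))*(1/18118) = (2*(-3*(-5))*(-4 - 3*(-5)))*(1/18118) = (2*15*(-4 + 15))*(1/18118) = (2*15*11)*(1/18118) = 330*(1/18118) = 165/9059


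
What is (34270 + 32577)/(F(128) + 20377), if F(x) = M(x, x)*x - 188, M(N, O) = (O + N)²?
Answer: 66847/8408797 ≈ 0.0079497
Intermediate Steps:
M(N, O) = (N + O)²
F(x) = -188 + 4*x³ (F(x) = (x + x)²*x - 188 = (2*x)²*x - 188 = (4*x²)*x - 188 = 4*x³ - 188 = -188 + 4*x³)
(34270 + 32577)/(F(128) + 20377) = (34270 + 32577)/((-188 + 4*128³) + 20377) = 66847/((-188 + 4*2097152) + 20377) = 66847/((-188 + 8388608) + 20377) = 66847/(8388420 + 20377) = 66847/8408797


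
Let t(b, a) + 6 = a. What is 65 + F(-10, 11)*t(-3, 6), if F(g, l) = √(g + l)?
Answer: 65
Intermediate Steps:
t(b, a) = -6 + a
65 + F(-10, 11)*t(-3, 6) = 65 + √(-10 + 11)*(-6 + 6) = 65 + √1*0 = 65 + 1*0 = 65 + 0 = 65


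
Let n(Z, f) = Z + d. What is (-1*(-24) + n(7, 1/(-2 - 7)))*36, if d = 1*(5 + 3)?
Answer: 1404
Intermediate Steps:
d = 8 (d = 1*8 = 8)
n(Z, f) = 8 + Z (n(Z, f) = Z + 8 = 8 + Z)
(-1*(-24) + n(7, 1/(-2 - 7)))*36 = (-1*(-24) + (8 + 7))*36 = (24 + 15)*36 = 39*36 = 1404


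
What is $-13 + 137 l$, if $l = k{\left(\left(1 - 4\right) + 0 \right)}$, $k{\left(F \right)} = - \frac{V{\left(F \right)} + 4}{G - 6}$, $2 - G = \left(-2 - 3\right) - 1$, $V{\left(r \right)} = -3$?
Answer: $- \frac{163}{2} \approx -81.5$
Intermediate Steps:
$G = 8$ ($G = 2 - \left(\left(-2 - 3\right) - 1\right) = 2 - \left(-5 - 1\right) = 2 - -6 = 2 + 6 = 8$)
$k{\left(F \right)} = - \frac{1}{2}$ ($k{\left(F \right)} = - \frac{-3 + 4}{8 - 6} = - \frac{1}{2}$)
$l = - \frac{1}{2} \approx -0.5$
$-13 + 137 l = -13 + 137 \left(- \frac{1}{2}\right) = -13 - \frac{137}{2} = - \frac{163}{2}$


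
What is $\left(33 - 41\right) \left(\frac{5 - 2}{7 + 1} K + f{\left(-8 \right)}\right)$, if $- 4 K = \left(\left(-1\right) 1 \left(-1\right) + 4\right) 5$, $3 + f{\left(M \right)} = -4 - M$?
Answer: $\frac{43}{4} \approx 10.75$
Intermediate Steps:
$f{\left(M \right)} = -7 - M$ ($f{\left(M \right)} = -3 - \left(4 + M\right) = -7 - M$)
$K = - \frac{25}{4}$ ($K = - \frac{\left(\left(-1\right) 1 \left(-1\right) + 4\right) 5}{4} = - \frac{\left(\left(-1\right) \left(-1\right) + 4\right) 5}{4} = - \frac{\left(1 + 4\right) 5}{4} = - \frac{5 \cdot 5}{4} = \left(- \frac{1}{4}\right) 25 = - \frac{25}{4} \approx -6.25$)
$\left(33 - 41\right) \left(\frac{5 - 2}{7 + 1} K + f{\left(-8 \right)}\right) = \left(33 - 41\right) \left(\frac{5 - 2}{7 + 1} \left(- \frac{25}{4}\right) - -1\right) = - 8 \left(\frac{3}{8} \left(- \frac{25}{4}\right) + \left(-7 + 8\right)\right) = - 8 \left(3 \cdot \frac{1}{8} \left(- \frac{25}{4}\right) + 1\right) = - 8 \left(\frac{3}{8} \left(- \frac{25}{4}\right) + 1\right) = - 8 \left(- \frac{75}{32} + 1\right) = \left(-8\right) \left(- \frac{43}{32}\right) = \frac{43}{4}$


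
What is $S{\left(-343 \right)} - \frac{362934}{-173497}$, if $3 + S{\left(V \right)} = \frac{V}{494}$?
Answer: $- \frac{137342629}{85707518} \approx -1.6025$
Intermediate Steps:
$S{\left(V \right)} = -3 + \frac{V}{494}$
$S{\left(-343 \right)} - \frac{362934}{-173497} = \left(-3 + \frac{1}{494} \left(-343\right)\right) - \frac{362934}{-173497} = \left(-3 - \frac{343}{494}\right) - - \frac{362934}{173497} = - \frac{1825}{494} + \frac{362934}{173497} = - \frac{137342629}{85707518}$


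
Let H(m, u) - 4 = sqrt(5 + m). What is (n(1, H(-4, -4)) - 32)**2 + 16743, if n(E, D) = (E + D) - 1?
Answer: 17472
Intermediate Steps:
H(m, u) = 4 + sqrt(5 + m)
n(E, D) = -1 + D + E (n(E, D) = (D + E) - 1 = -1 + D + E)
(n(1, H(-4, -4)) - 32)**2 + 16743 = ((-1 + (4 + sqrt(5 - 4)) + 1) - 32)**2 + 16743 = ((-1 + (4 + sqrt(1)) + 1) - 32)**2 + 16743 = ((-1 + (4 + 1) + 1) - 32)**2 + 16743 = ((-1 + 5 + 1) - 32)**2 + 16743 = (5 - 32)**2 + 16743 = (-27)**2 + 16743 = 729 + 16743 = 17472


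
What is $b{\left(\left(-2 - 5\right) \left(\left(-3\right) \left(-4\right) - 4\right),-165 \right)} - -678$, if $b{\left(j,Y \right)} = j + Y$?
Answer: $457$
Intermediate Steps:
$b{\left(j,Y \right)} = Y + j$
$b{\left(\left(-2 - 5\right) \left(\left(-3\right) \left(-4\right) - 4\right),-165 \right)} - -678 = \left(-165 + \left(-2 - 5\right) \left(\left(-3\right) \left(-4\right) - 4\right)\right) - -678 = \left(-165 - 7 \left(12 - 4\right)\right) + 678 = \left(-165 - 56\right) + 678 = -221 + 678 = 457$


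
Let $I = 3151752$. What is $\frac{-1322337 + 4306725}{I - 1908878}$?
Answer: $\frac{64878}{27019} \approx 2.4012$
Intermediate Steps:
$\frac{-1322337 + 4306725}{I - 1908878} = \frac{-1322337 + 4306725}{3151752 - 1908878} = \frac{2984388}{1242874} = 2984388 \cdot \frac{1}{1242874} = \frac{64878}{27019}$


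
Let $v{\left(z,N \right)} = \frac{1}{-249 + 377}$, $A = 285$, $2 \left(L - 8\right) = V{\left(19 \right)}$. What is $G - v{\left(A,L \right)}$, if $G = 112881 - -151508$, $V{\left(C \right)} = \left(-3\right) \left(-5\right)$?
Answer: $\frac{33841791}{128} \approx 2.6439 \cdot 10^{5}$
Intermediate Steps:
$V{\left(C \right)} = 15$
$L = \frac{31}{2}$ ($L = 8 + \frac{1}{2} \cdot 15 = 8 + \frac{15}{2} = \frac{31}{2} \approx 15.5$)
$G = 264389$ ($G = 112881 + 151508 = 264389$)
$v{\left(z,N \right)} = \frac{1}{128}$
$G - v{\left(A,L \right)} = 264389 - \frac{1}{128} = \frac{33841791}{128}$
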